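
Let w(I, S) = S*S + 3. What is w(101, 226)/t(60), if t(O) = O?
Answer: 51079/60 ≈ 851.32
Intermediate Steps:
w(I, S) = 3 + S**2 (w(I, S) = S**2 + 3 = 3 + S**2)
w(101, 226)/t(60) = (3 + 226**2)/60 = (3 + 51076)*(1/60) = 51079*(1/60) = 51079/60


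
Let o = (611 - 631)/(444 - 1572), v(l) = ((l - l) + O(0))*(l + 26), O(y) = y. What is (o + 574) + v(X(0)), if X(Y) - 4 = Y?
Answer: 161873/282 ≈ 574.02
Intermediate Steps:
X(Y) = 4 + Y
v(l) = 0 (v(l) = ((l - l) + 0)*(l + 26) = (0 + 0)*(26 + l) = 0*(26 + l) = 0)
o = 5/282 (o = -20/(-1128) = -20*(-1/1128) = 5/282 ≈ 0.017731)
(o + 574) + v(X(0)) = (5/282 + 574) + 0 = 161873/282 + 0 = 161873/282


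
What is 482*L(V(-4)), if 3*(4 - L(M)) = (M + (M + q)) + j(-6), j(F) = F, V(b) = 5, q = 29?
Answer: -3374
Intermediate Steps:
L(M) = -11/3 - 2*M/3 (L(M) = 4 - ((M + (M + 29)) - 6)/3 = 4 - ((M + (29 + M)) - 6)/3 = 4 - ((29 + 2*M) - 6)/3 = 4 - (23 + 2*M)/3 = 4 + (-23/3 - 2*M/3) = -11/3 - 2*M/3)
482*L(V(-4)) = 482*(-11/3 - 2/3*5) = 482*(-11/3 - 10/3) = 482*(-7) = -3374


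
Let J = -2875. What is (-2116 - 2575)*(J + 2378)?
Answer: 2331427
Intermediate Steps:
(-2116 - 2575)*(J + 2378) = (-2116 - 2575)*(-2875 + 2378) = -4691*(-497) = 2331427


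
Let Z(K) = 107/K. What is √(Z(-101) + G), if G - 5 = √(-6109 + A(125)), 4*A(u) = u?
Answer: √(160792 + 20402*I*√24311)/202 ≈ 6.4031 + 6.0876*I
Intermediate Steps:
A(u) = u/4
G = 5 + I*√24311/2 (G = 5 + √(-6109 + (¼)*125) = 5 + √(-6109 + 125/4) = 5 + √(-24311/4) = 5 + I*√24311/2 ≈ 5.0 + 77.96*I)
√(Z(-101) + G) = √(107/(-101) + (5 + I*√24311/2)) = √(107*(-1/101) + (5 + I*√24311/2)) = √(-107/101 + (5 + I*√24311/2)) = √(398/101 + I*√24311/2)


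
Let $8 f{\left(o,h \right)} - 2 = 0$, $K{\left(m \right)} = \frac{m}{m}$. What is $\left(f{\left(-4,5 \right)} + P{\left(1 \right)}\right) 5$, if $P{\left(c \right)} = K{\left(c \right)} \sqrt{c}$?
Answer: $\frac{25}{4} \approx 6.25$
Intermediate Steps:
$K{\left(m \right)} = 1$
$f{\left(o,h \right)} = \frac{1}{4}$ ($f{\left(o,h \right)} = \frac{1}{4} + \frac{1}{8} \cdot 0 = \frac{1}{4} + 0 = \frac{1}{4}$)
$P{\left(c \right)} = \sqrt{c}$ ($P{\left(c \right)} = 1 \sqrt{c} = \sqrt{c}$)
$\left(f{\left(-4,5 \right)} + P{\left(1 \right)}\right) 5 = \left(\frac{1}{4} + \sqrt{1}\right) 5 = \left(\frac{1}{4} + 1\right) 5 = \frac{5}{4} \cdot 5 = \frac{25}{4}$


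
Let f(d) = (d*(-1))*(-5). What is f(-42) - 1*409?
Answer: -619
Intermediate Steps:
f(d) = 5*d (f(d) = -d*(-5) = 5*d)
f(-42) - 1*409 = 5*(-42) - 1*409 = -210 - 409 = -619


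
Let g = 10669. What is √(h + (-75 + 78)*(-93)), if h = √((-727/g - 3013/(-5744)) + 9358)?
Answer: √(-16371954236392956 + 3830171*√2196648315447583787)/7660342 ≈ 13.5*I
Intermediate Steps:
h = √2196648315447583787/15320684 (h = √((-727/10669 - 3013/(-5744)) + 9358) = √((-727*1/10669 - 3013*(-1/5744)) + 9358) = √((-727/10669 + 3013/5744) + 9358) = √(27969809/61282736 + 9358) = √(573511813297/61282736) = √2196648315447583787/15320684 ≈ 96.739)
√(h + (-75 + 78)*(-93)) = √(√2196648315447583787/15320684 + (-75 + 78)*(-93)) = √(√2196648315447583787/15320684 + 3*(-93)) = √(√2196648315447583787/15320684 - 279) = √(-279 + √2196648315447583787/15320684)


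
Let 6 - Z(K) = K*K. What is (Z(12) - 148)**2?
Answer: 81796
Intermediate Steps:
Z(K) = 6 - K**2 (Z(K) = 6 - K*K = 6 - K**2)
(Z(12) - 148)**2 = ((6 - 1*12**2) - 148)**2 = ((6 - 1*144) - 148)**2 = ((6 - 144) - 148)**2 = (-138 - 148)**2 = (-286)**2 = 81796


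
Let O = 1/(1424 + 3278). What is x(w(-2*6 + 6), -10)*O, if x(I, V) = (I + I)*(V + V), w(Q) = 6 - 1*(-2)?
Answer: -160/2351 ≈ -0.068056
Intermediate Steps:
w(Q) = 8 (w(Q) = 6 + 2 = 8)
x(I, V) = 4*I*V (x(I, V) = (2*I)*(2*V) = 4*I*V)
O = 1/4702 ≈ 0.00021268
x(w(-2*6 + 6), -10)*O = (4*8*(-10))*(1/4702) = -320*1/4702 = -160/2351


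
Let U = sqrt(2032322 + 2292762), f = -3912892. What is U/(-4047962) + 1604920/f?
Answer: -401230/978223 - sqrt(1081271)/2023981 ≈ -0.41068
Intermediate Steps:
U = 2*sqrt(1081271) (U = sqrt(4325084) = 2*sqrt(1081271) ≈ 2079.7)
U/(-4047962) + 1604920/f = (2*sqrt(1081271))/(-4047962) + 1604920/(-3912892) = (2*sqrt(1081271))*(-1/4047962) + 1604920*(-1/3912892) = -sqrt(1081271)/2023981 - 401230/978223 = -401230/978223 - sqrt(1081271)/2023981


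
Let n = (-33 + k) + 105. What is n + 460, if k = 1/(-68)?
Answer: 36175/68 ≈ 531.99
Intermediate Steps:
k = -1/68 ≈ -0.014706
n = 4895/68 (n = (-33 - 1/68) + 105 = -2245/68 + 105 = 4895/68 ≈ 71.985)
n + 460 = 4895/68 + 460 = 36175/68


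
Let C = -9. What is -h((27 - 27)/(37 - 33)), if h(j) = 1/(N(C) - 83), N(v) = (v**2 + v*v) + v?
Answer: -1/70 ≈ -0.014286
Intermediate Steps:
N(v) = v + 2*v**2 (N(v) = (v**2 + v**2) + v = 2*v**2 + v = v + 2*v**2)
h(j) = 1/70 (h(j) = 1/(-9*(1 + 2*(-9)) - 83) = 1/(-9*(1 - 18) - 83) = 1/(-9*(-17) - 83) = 1/(153 - 83) = 1/70)
-h((27 - 27)/(37 - 33)) = -1*1/70 = -1/70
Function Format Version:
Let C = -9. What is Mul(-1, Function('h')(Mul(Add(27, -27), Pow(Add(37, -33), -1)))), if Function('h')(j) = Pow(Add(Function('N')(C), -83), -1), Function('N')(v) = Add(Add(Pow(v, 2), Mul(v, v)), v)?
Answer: Rational(-1, 70) ≈ -0.014286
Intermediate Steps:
Function('N')(v) = Add(v, Mul(2, Pow(v, 2))) (Function('N')(v) = Add(Add(Pow(v, 2), Pow(v, 2)), v) = Add(Mul(2, Pow(v, 2)), v) = Add(v, Mul(2, Pow(v, 2))))
Function('h')(j) = Rational(1, 70) (Function('h')(j) = Pow(Add(Mul(-9, Add(1, Mul(2, -9))), -83), -1) = Pow(Add(Mul(-9, Add(1, -18)), -83), -1) = Pow(Add(Mul(-9, -17), -83), -1) = Pow(Add(153, -83), -1) = Pow(70, -1) = Rational(1, 70))
Mul(-1, Function('h')(Mul(Add(27, -27), Pow(Add(37, -33), -1)))) = Mul(-1, Rational(1, 70)) = Rational(-1, 70)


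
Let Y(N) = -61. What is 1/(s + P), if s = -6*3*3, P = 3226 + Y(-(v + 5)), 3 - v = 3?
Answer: 1/3111 ≈ 0.00032144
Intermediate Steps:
v = 0 (v = 3 - 1*3 = 3 - 3 = 0)
P = 3165 (P = 3226 - 61 = 3165)
s = -54 (s = -18*3 = -54)
1/(s + P) = 1/(-54 + 3165) = 1/3111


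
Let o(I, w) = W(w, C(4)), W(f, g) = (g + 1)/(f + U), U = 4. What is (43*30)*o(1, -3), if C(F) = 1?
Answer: 2580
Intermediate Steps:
W(f, g) = (1 + g)/(4 + f) (W(f, g) = (g + 1)/(f + 4) = (1 + g)/(4 + f))
o(I, w) = 2/(4 + w) (o(I, w) = (1 + 1)/(4 + w) = 2/(4 + w))
(43*30)*o(1, -3) = (43*30)*(2/(4 - 3)) = 1290*(2/1) = 1290*(2*1) = 1290*2 = 2580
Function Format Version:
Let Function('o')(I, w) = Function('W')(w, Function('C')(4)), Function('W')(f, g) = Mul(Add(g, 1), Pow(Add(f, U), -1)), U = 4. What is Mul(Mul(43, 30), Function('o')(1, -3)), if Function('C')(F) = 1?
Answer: 2580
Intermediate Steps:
Function('W')(f, g) = Mul(Pow(Add(4, f), -1), Add(1, g)) (Function('W')(f, g) = Mul(Add(g, 1), Pow(Add(f, 4), -1)) = Mul(Add(1, g), Pow(Add(4, f), -1)) = Mul(Pow(Add(4, f), -1), Add(1, g)))
Function('o')(I, w) = Mul(2, Pow(Add(4, w), -1)) (Function('o')(I, w) = Mul(Pow(Add(4, w), -1), Add(1, 1)) = Mul(Pow(Add(4, w), -1), 2) = Mul(2, Pow(Add(4, w), -1)))
Mul(Mul(43, 30), Function('o')(1, -3)) = Mul(Mul(43, 30), Mul(2, Pow(Add(4, -3), -1))) = Mul(1290, Mul(2, Pow(1, -1))) = Mul(1290, Mul(2, 1)) = Mul(1290, 2) = 2580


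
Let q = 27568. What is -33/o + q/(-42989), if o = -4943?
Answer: -134849987/212494627 ≈ -0.63460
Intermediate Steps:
-33/o + q/(-42989) = -33/(-4943) + 27568/(-42989) = -33*(-1/4943) + 27568*(-1/42989) = 33/4943 - 27568/42989 = -134849987/212494627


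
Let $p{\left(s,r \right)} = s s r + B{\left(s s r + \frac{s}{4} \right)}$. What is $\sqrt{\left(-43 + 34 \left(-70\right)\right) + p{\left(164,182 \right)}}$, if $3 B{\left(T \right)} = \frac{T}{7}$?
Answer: $\frac{\sqrt{2260455582}}{21} \approx 2264.0$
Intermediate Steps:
$B{\left(T \right)} = \frac{T}{21}$ ($B{\left(T \right)} = \frac{T \frac{1}{7}}{3} = \frac{\frac{1}{7} T}{3} = \frac{T}{21}$)
$p{\left(s,r \right)} = \frac{s}{84} + \frac{22 r s^{2}}{21}$ ($p{\left(s,r \right)} = s s r + \frac{s s r + \frac{s}{4}}{21} = s^{2} r + \frac{s^{2} r + s \frac{1}{4}}{21} = r s^{2} + \frac{r s^{2} + \frac{s}{4}}{21} = r s^{2} + \frac{\frac{s}{4} + r s^{2}}{21} = r s^{2} + \left(\frac{s}{84} + \frac{r s^{2}}{21}\right) = \frac{s}{84} + \frac{22 r s^{2}}{21}$)
$\sqrt{\left(-43 + 34 \left(-70\right)\right) + p{\left(164,182 \right)}} = \sqrt{\left(-43 + 34 \left(-70\right)\right) + \frac{1}{84} \cdot 164 \left(1 + 88 \cdot 182 \cdot 164\right)} = \sqrt{\left(-43 - 2380\right) + \frac{1}{84} \cdot 164 \left(1 + 2626624\right)} = \sqrt{-2423 + \frac{1}{84} \cdot 164 \cdot 2626625} = \sqrt{-2423 + \frac{107691625}{21}} = \sqrt{\frac{107640742}{21}} = \frac{\sqrt{2260455582}}{21}$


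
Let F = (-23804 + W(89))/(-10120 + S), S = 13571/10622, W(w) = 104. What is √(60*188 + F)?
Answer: 2*√3620434722670586130/35827023 ≈ 106.22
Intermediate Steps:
S = 13571/10622 (S = 13571*(1/10622) = 13571/10622 ≈ 1.2776)
F = 83913800/35827023 (F = (-23804 + 104)/(-10120 + 13571/10622) = -23700/(-107481069/10622) = -23700*(-10622/107481069) = 83913800/35827023 ≈ 2.3422)
√(60*188 + F) = √(60*188 + 83913800/35827023) = √(11280 + 83913800/35827023) = √(404212733240/35827023) = 2*√3620434722670586130/35827023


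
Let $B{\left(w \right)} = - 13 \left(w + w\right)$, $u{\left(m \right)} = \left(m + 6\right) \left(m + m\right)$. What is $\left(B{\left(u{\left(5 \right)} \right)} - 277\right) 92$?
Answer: $-288604$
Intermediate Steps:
$u{\left(m \right)} = 2 m \left(6 + m\right)$ ($u{\left(m \right)} = \left(6 + m\right) 2 m = 2 m \left(6 + m\right)$)
$B{\left(w \right)} = - 26 w$ ($B{\left(w \right)} = - 13 \cdot 2 w = - 26 w$)
$\left(B{\left(u{\left(5 \right)} \right)} - 277\right) 92 = \left(- 26 \cdot 2 \cdot 5 \left(6 + 5\right) - 277\right) 92 = \left(- 26 \cdot 2 \cdot 5 \cdot 11 - 277\right) 92 = \left(\left(-26\right) 110 - 277\right) 92 = \left(-2860 - 277\right) 92 = \left(-3137\right) 92 = -288604$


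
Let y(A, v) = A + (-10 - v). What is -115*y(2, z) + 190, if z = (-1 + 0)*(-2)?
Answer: 1340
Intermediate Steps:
z = 2 (z = -1*(-2) = 2)
y(A, v) = -10 + A - v
-115*y(2, z) + 190 = -115*(-10 + 2 - 1*2) + 190 = -115*(-10 + 2 - 2) + 190 = -115*(-10) + 190 = 1150 + 190 = 1340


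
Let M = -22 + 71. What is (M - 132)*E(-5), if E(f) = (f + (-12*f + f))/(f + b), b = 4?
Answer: 4150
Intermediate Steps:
E(f) = -10*f/(4 + f) (E(f) = (f + (-12*f + f))/(f + 4) = (f - 11*f)/(4 + f) = (-10*f)/(4 + f) = -10*f/(4 + f))
M = 49
(M - 132)*E(-5) = (49 - 132)*(-10*(-5)/(4 - 5)) = -(-830)*(-5)/(-1) = -(-830)*(-5)*(-1) = -83*(-50) = 4150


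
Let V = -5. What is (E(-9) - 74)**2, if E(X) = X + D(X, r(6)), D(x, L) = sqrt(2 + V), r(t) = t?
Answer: (83 - I*sqrt(3))**2 ≈ 6886.0 - 287.52*I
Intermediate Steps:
D(x, L) = I*sqrt(3) (D(x, L) = sqrt(2 - 5) = sqrt(-3) = I*sqrt(3))
E(X) = X + I*sqrt(3)
(E(-9) - 74)**2 = ((-9 + I*sqrt(3)) - 74)**2 = (-83 + I*sqrt(3))**2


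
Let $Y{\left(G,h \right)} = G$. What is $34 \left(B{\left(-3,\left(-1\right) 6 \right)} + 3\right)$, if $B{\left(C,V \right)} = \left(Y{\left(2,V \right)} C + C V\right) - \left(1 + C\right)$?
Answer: $578$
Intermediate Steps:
$B{\left(C,V \right)} = -1 + C + C V$ ($B{\left(C,V \right)} = \left(2 C + C V\right) - \left(1 + C\right) = -1 + C + C V$)
$34 \left(B{\left(-3,\left(-1\right) 6 \right)} + 3\right) = 34 \left(\left(-1 - 3 - 3 \left(\left(-1\right) 6\right)\right) + 3\right) = 34 \left(\left(-1 - 3 - -18\right) + 3\right) = 34 \left(\left(-1 - 3 + 18\right) + 3\right) = 34 \left(14 + 3\right) = 34 \cdot 17 = 578$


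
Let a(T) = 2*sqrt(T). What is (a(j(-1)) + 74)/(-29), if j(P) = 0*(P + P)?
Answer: -74/29 ≈ -2.5517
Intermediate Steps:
j(P) = 0 (j(P) = 0*(2*P) = 0)
(a(j(-1)) + 74)/(-29) = (2*sqrt(0) + 74)/(-29) = (2*0 + 74)*(-1/29) = (0 + 74)*(-1/29) = 74*(-1/29) = -74/29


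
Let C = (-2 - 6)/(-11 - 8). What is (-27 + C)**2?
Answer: 255025/361 ≈ 706.44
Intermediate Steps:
C = 8/19 (C = -8/(-19) = -8*(-1/19) = 8/19 ≈ 0.42105)
(-27 + C)**2 = (-27 + 8/19)**2 = (-505/19)**2 = 255025/361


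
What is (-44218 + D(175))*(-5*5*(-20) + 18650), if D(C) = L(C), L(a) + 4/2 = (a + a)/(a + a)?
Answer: -846793850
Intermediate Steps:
L(a) = -1 (L(a) = -2 + (a + a)/(a + a) = -2 + (2*a)/((2*a)) = -2 + (2*a)*(1/(2*a)) = -2 + 1 = -1)
D(C) = -1
(-44218 + D(175))*(-5*5*(-20) + 18650) = (-44218 - 1)*(-5*5*(-20) + 18650) = -44219*(-25*(-20) + 18650) = -44219*(500 + 18650) = -44219*19150 = -846793850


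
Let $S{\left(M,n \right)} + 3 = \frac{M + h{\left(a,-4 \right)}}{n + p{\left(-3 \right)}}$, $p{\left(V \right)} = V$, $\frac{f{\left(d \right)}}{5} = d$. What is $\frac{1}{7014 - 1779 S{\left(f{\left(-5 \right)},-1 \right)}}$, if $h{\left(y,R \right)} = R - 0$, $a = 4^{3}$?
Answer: $- \frac{4}{2187} \approx -0.001829$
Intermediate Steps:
$f{\left(d \right)} = 5 d$
$a = 64$
$h{\left(y,R \right)} = R$ ($h{\left(y,R \right)} = R + 0 = R$)
$S{\left(M,n \right)} = -3 + \frac{-4 + M}{-3 + n}$ ($S{\left(M,n \right)} = -3 + \frac{M - 4}{n - 3} = -3 + \frac{-4 + M}{-3 + n}$)
$\frac{1}{7014 - 1779 S{\left(f{\left(-5 \right)},-1 \right)}} = \frac{1}{7014 - 1779 \frac{5 + 5 \left(-5\right) - -3}{-3 - 1}} = \frac{1}{7014 - 1779 \frac{5 - 25 + 3}{-4}} = \frac{1}{7014 - 1779 \left(\left(- \frac{1}{4}\right) \left(-17\right)\right)} = \frac{1}{7014 - \frac{30243}{4}} = \frac{1}{- \frac{2187}{4}} = - \frac{4}{2187}$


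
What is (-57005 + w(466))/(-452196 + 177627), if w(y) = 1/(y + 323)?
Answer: 44976944/216634941 ≈ 0.20762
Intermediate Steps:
w(y) = 1/(323 + y)
(-57005 + w(466))/(-452196 + 177627) = (-57005 + 1/(323 + 466))/(-452196 + 177627) = (-57005 + 1/789)/(-274569) = (-57005 + 1/789)*(-1/274569) = -44976944/789*(-1/274569) = 44976944/216634941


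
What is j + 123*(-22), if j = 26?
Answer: -2680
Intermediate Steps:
j + 123*(-22) = 26 + 123*(-22) = 26 - 2706 = -2680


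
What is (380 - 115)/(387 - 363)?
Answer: 265/24 ≈ 11.042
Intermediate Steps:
(380 - 115)/(387 - 363) = 265/24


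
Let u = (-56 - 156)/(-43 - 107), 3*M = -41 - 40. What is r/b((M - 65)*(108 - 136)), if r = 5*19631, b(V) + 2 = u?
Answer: -7361625/44 ≈ -1.6731e+5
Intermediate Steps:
M = -27 (M = (-41 - 40)/3 = (⅓)*(-81) = -27)
u = 106/75 (u = -212/(-150) = -212*(-1/150) = 106/75 ≈ 1.4133)
b(V) = -44/75 (b(V) = -2 + 106/75 = -44/75)
r = 98155
r/b((M - 65)*(108 - 136)) = 98155/(-44/75) = 98155*(-75/44) = -7361625/44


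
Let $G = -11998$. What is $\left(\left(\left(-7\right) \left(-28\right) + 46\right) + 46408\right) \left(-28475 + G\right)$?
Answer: $-1888065450$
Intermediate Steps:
$\left(\left(\left(-7\right) \left(-28\right) + 46\right) + 46408\right) \left(-28475 + G\right) = \left(\left(\left(-7\right) \left(-28\right) + 46\right) + 46408\right) \left(-28475 - 11998\right) = \left(\left(196 + 46\right) + 46408\right) \left(-40473\right) = \left(242 + 46408\right) \left(-40473\right) = 46650 \left(-40473\right) = -1888065450$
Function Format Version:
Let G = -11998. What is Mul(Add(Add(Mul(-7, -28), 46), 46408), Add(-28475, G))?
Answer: -1888065450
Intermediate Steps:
Mul(Add(Add(Mul(-7, -28), 46), 46408), Add(-28475, G)) = Mul(Add(Add(Mul(-7, -28), 46), 46408), Add(-28475, -11998)) = Mul(Add(Add(196, 46), 46408), -40473) = Mul(Add(242, 46408), -40473) = Mul(46650, -40473) = -1888065450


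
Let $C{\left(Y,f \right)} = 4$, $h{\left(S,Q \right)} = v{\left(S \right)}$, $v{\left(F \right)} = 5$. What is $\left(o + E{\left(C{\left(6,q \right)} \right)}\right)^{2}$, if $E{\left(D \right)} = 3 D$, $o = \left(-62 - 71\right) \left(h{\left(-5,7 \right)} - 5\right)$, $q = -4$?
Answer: $144$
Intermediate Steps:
$h{\left(S,Q \right)} = 5$
$o = 0$ ($o = \left(-62 - 71\right) \left(5 - 5\right) = \left(-133\right) 0 = 0$)
$\left(o + E{\left(C{\left(6,q \right)} \right)}\right)^{2} = \left(0 + 3 \cdot 4\right)^{2} = \left(0 + 12\right)^{2} = 12^{2} = 144$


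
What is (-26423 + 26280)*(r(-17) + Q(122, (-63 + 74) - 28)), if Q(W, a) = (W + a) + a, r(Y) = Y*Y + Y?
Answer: -51480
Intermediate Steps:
r(Y) = Y + Y² (r(Y) = Y² + Y = Y + Y²)
Q(W, a) = W + 2*a
(-26423 + 26280)*(r(-17) + Q(122, (-63 + 74) - 28)) = (-26423 + 26280)*(-17*(1 - 17) + (122 + 2*((-63 + 74) - 28))) = -143*(-17*(-16) + (122 + 2*(11 - 28))) = -143*(272 + (122 + 2*(-17))) = -143*(272 + (122 - 34)) = -143*(272 + 88) = -143*360 = -51480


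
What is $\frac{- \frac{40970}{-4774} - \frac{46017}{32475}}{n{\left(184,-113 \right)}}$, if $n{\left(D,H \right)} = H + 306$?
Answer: $\frac{185135932}{4986980075} \approx 0.037124$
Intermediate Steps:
$n{\left(D,H \right)} = 306 + H$
$\frac{- \frac{40970}{-4774} - \frac{46017}{32475}}{n{\left(184,-113 \right)}} = \frac{- \frac{40970}{-4774} - \frac{46017}{32475}}{306 - 113} = \frac{\left(-40970\right) \left(- \frac{1}{4774}\right) - \frac{15339}{10825}}{193} = \left(\frac{20485}{2387} - \frac{15339}{10825}\right) \frac{1}{193} = \frac{185135932}{25839275} \cdot \frac{1}{193} = \frac{185135932}{4986980075}$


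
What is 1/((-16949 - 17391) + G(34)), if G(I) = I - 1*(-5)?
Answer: -1/34301 ≈ -2.9154e-5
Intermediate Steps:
G(I) = 5 + I (G(I) = I + 5 = 5 + I)
1/((-16949 - 17391) + G(34)) = 1/((-16949 - 17391) + (5 + 34)) = 1/(-34340 + 39) = 1/(-34301) = -1/34301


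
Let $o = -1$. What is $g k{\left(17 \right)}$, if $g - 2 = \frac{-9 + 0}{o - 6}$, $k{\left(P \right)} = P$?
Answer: $\frac{391}{7} \approx 55.857$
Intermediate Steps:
$g = \frac{23}{7}$ ($g = 2 + \frac{-9 + 0}{-1 - 6} = 2 - \frac{9}{-7} = 2 - - \frac{9}{7} = 2 + \frac{9}{7} = \frac{23}{7} \approx 3.2857$)
$g k{\left(17 \right)} = \frac{23}{7} \cdot 17 = \frac{391}{7}$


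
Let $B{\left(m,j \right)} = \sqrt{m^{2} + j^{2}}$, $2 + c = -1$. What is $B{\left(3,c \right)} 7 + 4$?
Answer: $4 + 21 \sqrt{2} \approx 33.698$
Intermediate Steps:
$c = -3$ ($c = -2 - 1 = -3$)
$B{\left(m,j \right)} = \sqrt{j^{2} + m^{2}}$
$B{\left(3,c \right)} 7 + 4 = \sqrt{\left(-3\right)^{2} + 3^{2}} \cdot 7 + 4 = \sqrt{9 + 9} \cdot 7 + 4 = \sqrt{18} \cdot 7 + 4 = 3 \sqrt{2} \cdot 7 + 4 = 21 \sqrt{2} + 4 = 4 + 21 \sqrt{2}$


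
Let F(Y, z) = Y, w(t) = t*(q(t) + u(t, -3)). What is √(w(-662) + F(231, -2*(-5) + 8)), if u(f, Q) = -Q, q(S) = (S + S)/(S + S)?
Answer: I*√2417 ≈ 49.163*I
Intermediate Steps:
q(S) = 1 (q(S) = (2*S)/((2*S)) = (2*S)*(1/(2*S)) = 1)
w(t) = 4*t (w(t) = t*(1 - 1*(-3)) = t*(1 + 3) = t*4 = 4*t)
√(w(-662) + F(231, -2*(-5) + 8)) = √(4*(-662) + 231) = √(-2648 + 231) = √(-2417) = I*√2417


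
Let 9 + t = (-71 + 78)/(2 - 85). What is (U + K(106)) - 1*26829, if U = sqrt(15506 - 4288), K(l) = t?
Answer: -2227561/83 + sqrt(11218) ≈ -26732.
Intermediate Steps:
t = -754/83 (t = -9 + (-71 + 78)/(2 - 85) = -9 + 7/(-83) = -9 + 7*(-1/83) = -9 - 7/83 = -754/83 ≈ -9.0843)
K(l) = -754/83
U = sqrt(11218) ≈ 105.92
(U + K(106)) - 1*26829 = (sqrt(11218) - 754/83) - 1*26829 = (-754/83 + sqrt(11218)) - 26829 = -2227561/83 + sqrt(11218)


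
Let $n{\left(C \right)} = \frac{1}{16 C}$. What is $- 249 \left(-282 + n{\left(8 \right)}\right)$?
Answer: $\frac{8987655}{128} \approx 70216.0$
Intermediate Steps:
$n{\left(C \right)} = \frac{1}{16 C}$
$- 249 \left(-282 + n{\left(8 \right)}\right) = - 249 \left(-282 + \frac{1}{16 \cdot 8}\right) = - 249 \left(-282 + \frac{1}{16} \cdot \frac{1}{8}\right) = - 249 \left(-282 + \frac{1}{128}\right) = \left(-249\right) \left(- \frac{36095}{128}\right) = \frac{8987655}{128}$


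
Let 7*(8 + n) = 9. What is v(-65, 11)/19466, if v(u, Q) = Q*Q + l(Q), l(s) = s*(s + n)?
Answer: 1177/136262 ≈ 0.0086378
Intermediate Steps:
n = -47/7 (n = -8 + (⅐)*9 = -8 + 9/7 = -47/7 ≈ -6.7143)
l(s) = s*(-47/7 + s) (l(s) = s*(s - 47/7) = s*(-47/7 + s))
v(u, Q) = Q² + Q*(-47 + 7*Q)/7 (v(u, Q) = Q*Q + Q*(-47 + 7*Q)/7 = Q² + Q*(-47 + 7*Q)/7)
v(-65, 11)/19466 = ((⅐)*11*(-47 + 14*11))/19466 = ((⅐)*11*(-47 + 154))*(1/19466) = ((⅐)*11*107)*(1/19466) = (1177/7)*(1/19466) = 1177/136262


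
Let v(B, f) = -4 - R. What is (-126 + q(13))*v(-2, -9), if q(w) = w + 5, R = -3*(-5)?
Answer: 2052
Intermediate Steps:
R = 15 (R = -1*(-15) = 15)
v(B, f) = -19 (v(B, f) = -4 - 1*15 = -4 - 15 = -19)
q(w) = 5 + w
(-126 + q(13))*v(-2, -9) = (-126 + (5 + 13))*(-19) = (-126 + 18)*(-19) = -108*(-19) = 2052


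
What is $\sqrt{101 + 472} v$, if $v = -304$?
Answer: $- 304 \sqrt{573} \approx -7277.0$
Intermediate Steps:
$\sqrt{101 + 472} v = \sqrt{101 + 472} \left(-304\right) = \sqrt{573} \left(-304\right) = - 304 \sqrt{573}$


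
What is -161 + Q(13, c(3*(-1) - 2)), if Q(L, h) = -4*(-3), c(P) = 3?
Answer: -149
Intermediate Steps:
Q(L, h) = 12
-161 + Q(13, c(3*(-1) - 2)) = -161 + 12 = -149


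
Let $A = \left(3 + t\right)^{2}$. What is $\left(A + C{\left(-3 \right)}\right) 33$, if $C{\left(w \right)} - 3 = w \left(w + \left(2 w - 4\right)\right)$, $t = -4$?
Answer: $1419$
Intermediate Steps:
$A = 1$ ($A = \left(3 - 4\right)^{2} = \left(-1\right)^{2} = 1$)
$C{\left(w \right)} = 3 + w \left(-4 + 3 w\right)$ ($C{\left(w \right)} = 3 + w \left(w + \left(2 w - 4\right)\right) = 3 + w \left(w + \left(-4 + 2 w\right)\right) = 3 + w \left(-4 + 3 w\right)$)
$\left(A + C{\left(-3 \right)}\right) 33 = \left(1 + \left(3 - -12 + 3 \left(-3\right)^{2}\right)\right) 33 = \left(1 + \left(3 + 12 + 3 \cdot 9\right)\right) 33 = \left(1 + \left(3 + 12 + 27\right)\right) 33 = \left(1 + 42\right) 33 = 43 \cdot 33 = 1419$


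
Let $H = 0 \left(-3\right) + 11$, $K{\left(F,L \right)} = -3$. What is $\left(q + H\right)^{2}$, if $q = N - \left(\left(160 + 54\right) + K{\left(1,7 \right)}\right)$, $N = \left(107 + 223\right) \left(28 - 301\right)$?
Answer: $8152284100$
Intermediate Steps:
$N = -90090$ ($N = 330 \left(-273\right) = -90090$)
$H = 11$ ($H = 0 + 11 = 11$)
$q = -90301$ ($q = -90090 - \left(\left(160 + 54\right) - 3\right) = -90090 - \left(214 - 3\right) = -90090 - 211 = -90301$)
$\left(q + H\right)^{2} = \left(-90301 + 11\right)^{2} = \left(-90290\right)^{2} = 8152284100$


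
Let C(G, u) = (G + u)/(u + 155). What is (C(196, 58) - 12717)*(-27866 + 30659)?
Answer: -2521582777/71 ≈ -3.5515e+7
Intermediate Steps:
C(G, u) = (G + u)/(155 + u)
(C(196, 58) - 12717)*(-27866 + 30659) = ((196 + 58)/(155 + 58) - 12717)*(-27866 + 30659) = (254/213 - 12717)*2793 = -2708467/213*2793 = -2521582777/71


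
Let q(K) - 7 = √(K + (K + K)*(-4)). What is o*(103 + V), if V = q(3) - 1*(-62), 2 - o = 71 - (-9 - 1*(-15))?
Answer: -10836 - 63*I*√21 ≈ -10836.0 - 288.7*I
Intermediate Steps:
o = -63 (o = 2 - (71 - (-9 - 1*(-15))) = 2 - (71 - (-9 + 15)) = 2 - (71 - 1*6) = 2 - (71 - 6) = 2 - 1*65 = 2 - 65 = -63)
q(K) = 7 + √7*√(-K) (q(K) = 7 + √(K + (K + K)*(-4)) = 7 + √(K + (2*K)*(-4)) = 7 + √(K - 8*K) = 7 + √(-7*K) = 7 + √7*√(-K))
V = 69 + I*√21 (V = (7 + √7*√(-1*3)) - 1*(-62) = (7 + √7*√(-3)) + 62 = (7 + √7*(I*√3)) + 62 = (7 + I*√21) + 62 = 69 + I*√21 ≈ 69.0 + 4.5826*I)
o*(103 + V) = -63*(103 + (69 + I*√21)) = -63*(172 + I*√21) = -10836 - 63*I*√21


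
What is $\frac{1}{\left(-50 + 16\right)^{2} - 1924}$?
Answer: $- \frac{1}{768} \approx -0.0013021$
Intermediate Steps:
$\frac{1}{\left(-50 + 16\right)^{2} - 1924} = \frac{1}{\left(-34\right)^{2} - 1924} = \frac{1}{1156 - 1924} = \frac{1}{-768} = - \frac{1}{768}$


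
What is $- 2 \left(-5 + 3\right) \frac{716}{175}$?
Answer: $\frac{2864}{175} \approx 16.366$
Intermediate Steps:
$- 2 \left(-5 + 3\right) \frac{716}{175} = \left(-2\right) \left(-2\right) 716 \cdot \frac{1}{175} = 4 \cdot \frac{716}{175} = \frac{2864}{175}$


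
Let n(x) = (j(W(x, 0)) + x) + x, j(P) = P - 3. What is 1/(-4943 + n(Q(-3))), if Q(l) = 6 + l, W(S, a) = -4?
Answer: -1/4944 ≈ -0.00020227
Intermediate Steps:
j(P) = -3 + P
n(x) = -7 + 2*x (n(x) = ((-3 - 4) + x) + x = (-7 + x) + x = -7 + 2*x)
1/(-4943 + n(Q(-3))) = 1/(-4943 + (-7 + 2*(6 - 3))) = 1/(-4943 + (-7 + 2*3)) = 1/(-4943 + (-7 + 6)) = 1/(-4943 - 1) = 1/(-4944) = -1/4944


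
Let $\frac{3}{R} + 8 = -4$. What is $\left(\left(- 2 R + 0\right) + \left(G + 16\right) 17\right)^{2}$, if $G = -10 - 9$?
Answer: $\frac{10201}{4} \approx 2550.3$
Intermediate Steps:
$R = - \frac{1}{4}$ ($R = \frac{3}{-8 - 4} = \frac{3}{-12} = 3 \left(- \frac{1}{12}\right) = - \frac{1}{4} \approx -0.25$)
$G = -19$ ($G = -10 - 9 = -19$)
$\left(\left(- 2 R + 0\right) + \left(G + 16\right) 17\right)^{2} = \left(\left(\left(-2\right) \left(- \frac{1}{4}\right) + 0\right) + \left(-19 + 16\right) 17\right)^{2} = \left(\left(\frac{1}{2} + 0\right) - 51\right)^{2} = \left(\frac{1}{2} - 51\right)^{2} = \left(- \frac{101}{2}\right)^{2} = \frac{10201}{4}$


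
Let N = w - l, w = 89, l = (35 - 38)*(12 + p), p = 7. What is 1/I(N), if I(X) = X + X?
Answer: 1/292 ≈ 0.0034247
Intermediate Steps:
l = -57 (l = (35 - 38)*(12 + 7) = -3*19 = -57)
N = 146 (N = 89 - 1*(-57) = 89 + 57 = 146)
I(X) = 2*X
1/I(N) = 1/(2*146) = 1/292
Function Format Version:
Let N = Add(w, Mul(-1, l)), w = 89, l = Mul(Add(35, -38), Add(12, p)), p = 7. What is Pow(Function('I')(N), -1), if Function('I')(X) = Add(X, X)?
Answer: Rational(1, 292) ≈ 0.0034247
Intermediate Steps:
l = -57 (l = Mul(Add(35, -38), Add(12, 7)) = Mul(-3, 19) = -57)
N = 146 (N = Add(89, Mul(-1, -57)) = Add(89, 57) = 146)
Function('I')(X) = Mul(2, X)
Pow(Function('I')(N), -1) = Pow(Mul(2, 146), -1) = Pow(292, -1) = Rational(1, 292)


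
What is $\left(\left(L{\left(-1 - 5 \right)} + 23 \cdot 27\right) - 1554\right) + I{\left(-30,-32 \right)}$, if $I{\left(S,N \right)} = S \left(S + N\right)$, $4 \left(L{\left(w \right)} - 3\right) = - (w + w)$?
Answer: $933$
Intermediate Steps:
$L{\left(w \right)} = 3 - \frac{w}{2}$ ($L{\left(w \right)} = 3 + \frac{\left(-1\right) \left(w + w\right)}{4} = 3 + \frac{\left(-1\right) 2 w}{4} = 3 + \frac{\left(-2\right) w}{4} = 3 - \frac{w}{2}$)
$I{\left(S,N \right)} = S \left(N + S\right)$
$\left(\left(L{\left(-1 - 5 \right)} + 23 \cdot 27\right) - 1554\right) + I{\left(-30,-32 \right)} = \left(\left(\left(3 - \frac{-1 - 5}{2}\right) + 23 \cdot 27\right) - 1554\right) - 30 \left(-32 - 30\right) = \left(\left(\left(3 - -3\right) + 621\right) - 1554\right) - -1860 = \left(\left(\left(3 + 3\right) + 621\right) - 1554\right) + 1860 = \left(\left(6 + 621\right) - 1554\right) + 1860 = \left(627 - 1554\right) + 1860 = -927 + 1860 = 933$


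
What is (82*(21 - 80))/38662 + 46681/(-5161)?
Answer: -70374990/7674407 ≈ -9.1701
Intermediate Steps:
(82*(21 - 80))/38662 + 46681/(-5161) = (82*(-59))*(1/38662) + 46681*(-1/5161) = -4838*1/38662 - 46681/5161 = -2419/19331 - 46681/5161 = -70374990/7674407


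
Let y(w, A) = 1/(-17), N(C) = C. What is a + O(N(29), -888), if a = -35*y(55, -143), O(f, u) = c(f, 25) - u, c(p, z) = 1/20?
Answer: 302637/340 ≈ 890.11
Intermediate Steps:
c(p, z) = 1/20
O(f, u) = 1/20 - u
y(w, A) = -1/17
a = 35/17 (a = -35*(-1/17) = 35/17 ≈ 2.0588)
a + O(N(29), -888) = 35/17 + (1/20 - 1*(-888)) = 35/17 + (1/20 + 888) = 35/17 + 17761/20 = 302637/340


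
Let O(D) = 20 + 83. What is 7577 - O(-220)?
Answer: 7474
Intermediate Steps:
O(D) = 103
7577 - O(-220) = 7577 - 1*103 = 7577 - 103 = 7474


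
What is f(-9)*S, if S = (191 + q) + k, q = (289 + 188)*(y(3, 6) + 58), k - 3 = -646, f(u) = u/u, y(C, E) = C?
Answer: 28645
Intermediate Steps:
f(u) = 1
k = -643 (k = 3 - 646 = -643)
q = 29097 (q = (289 + 188)*(3 + 58) = 477*61 = 29097)
S = 28645 (S = (191 + 29097) - 643 = 29288 - 643 = 28645)
f(-9)*S = 1*28645 = 28645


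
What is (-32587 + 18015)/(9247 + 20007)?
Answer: -7286/14627 ≈ -0.49812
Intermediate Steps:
(-32587 + 18015)/(9247 + 20007) = -14572/29254 = -14572*1/29254 = -7286/14627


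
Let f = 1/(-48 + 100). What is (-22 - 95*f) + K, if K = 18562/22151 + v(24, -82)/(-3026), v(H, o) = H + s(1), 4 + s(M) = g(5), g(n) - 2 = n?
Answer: -2357622691/102514828 ≈ -22.998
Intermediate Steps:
g(n) = 2 + n
s(M) = 3 (s(M) = -4 + (2 + 5) = -4 + 7 = 3)
v(H, o) = 3 + H (v(H, o) = H + 3 = 3 + H)
f = 1/52 ≈ 0.019231
K = 3268855/3942878 (K = 18562/22151 + (3 + 24)/(-3026) = 18562*(1/22151) + 27*(-1/3026) = 18562/22151 - 27/3026 = 3268855/3942878 ≈ 0.82905)
(-22 - 95*f) + K = (-22 - 95*1/52) + 3268855/3942878 = (-22 - 95/52) + 3268855/3942878 = -1239/52 + 3268855/3942878 = -2357622691/102514828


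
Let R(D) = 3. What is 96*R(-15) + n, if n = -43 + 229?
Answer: 474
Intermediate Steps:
n = 186
96*R(-15) + n = 96*3 + 186 = 288 + 186 = 474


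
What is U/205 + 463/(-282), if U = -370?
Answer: -39851/11562 ≈ -3.4467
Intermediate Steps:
U/205 + 463/(-282) = -370/205 + 463/(-282) = -370*1/205 + 463*(-1/282) = -74/41 - 463/282 = -39851/11562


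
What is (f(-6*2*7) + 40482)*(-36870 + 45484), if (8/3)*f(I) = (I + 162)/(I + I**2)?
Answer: 1620813302277/4648 ≈ 3.4871e+8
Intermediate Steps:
f(I) = 3*(162 + I)/(8*(I + I**2)) (f(I) = 3*((I + 162)/(I + I**2))/8 = 3*((162 + I)/(I + I**2))/8 = 3*(162 + I)/(8*(I + I**2)))
(f(-6*2*7) + 40482)*(-36870 + 45484) = (3*(162 - 6*2*7)/(8*((-6*2*7))*(1 - 6*2*7)) + 40482)*(-36870 + 45484) = (3*(162 - 12*7)/(8*((-12*7))*(1 - 12*7)) + 40482)*8614 = ((3/8)*(162 - 84)/(-84*(1 - 84)) + 40482)*8614 = ((3/8)*(-1/84)*78/(-83) + 40482)*8614 = ((3/8)*(-1/84)*(-1/83)*78 + 40482)*8614 = (39/9296 + 40482)*8614 = (376320711/9296)*8614 = 1620813302277/4648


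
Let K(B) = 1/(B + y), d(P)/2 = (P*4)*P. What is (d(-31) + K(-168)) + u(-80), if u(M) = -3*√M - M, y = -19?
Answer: 1452615/187 - 12*I*√5 ≈ 7768.0 - 26.833*I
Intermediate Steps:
d(P) = 8*P² (d(P) = 2*((P*4)*P) = 2*((4*P)*P) = 2*(4*P²) = 8*P²)
K(B) = 1/(-19 + B) (K(B) = 1/(B - 19) = 1/(-19 + B))
u(M) = -M - 3*√M
(d(-31) + K(-168)) + u(-80) = (8*(-31)² + 1/(-19 - 168)) + (-1*(-80) - 12*I*√5) = (8*961 + 1/(-187)) + (80 - 12*I*√5) = (7688 - 1/187) + (80 - 12*I*√5) = 1437655/187 + (80 - 12*I*√5) = 1452615/187 - 12*I*√5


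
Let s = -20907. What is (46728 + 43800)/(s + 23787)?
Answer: 943/30 ≈ 31.433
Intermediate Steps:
(46728 + 43800)/(s + 23787) = (46728 + 43800)/(-20907 + 23787) = 90528/2880 = 90528*(1/2880) = 943/30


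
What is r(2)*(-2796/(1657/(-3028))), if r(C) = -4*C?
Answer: -67730304/1657 ≈ -40875.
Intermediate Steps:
r(2)*(-2796/(1657/(-3028))) = (-4*2)*(-2796/(1657/(-3028))) = -(-22368)/(1657*(-1/3028)) = -(-22368)/(-1657/3028) = -(-22368)*(-3028)/1657 = -8*8466288/1657 = -67730304/1657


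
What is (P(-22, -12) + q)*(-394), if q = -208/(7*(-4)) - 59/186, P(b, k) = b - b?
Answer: -1824023/651 ≈ -2801.9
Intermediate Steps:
P(b, k) = 0
q = 9259/1302 (q = -208/(-28) - 59*1/186 = -208*(-1/28) - 59/186 = 52/7 - 59/186 = 9259/1302 ≈ 7.1114)
(P(-22, -12) + q)*(-394) = (0 + 9259/1302)*(-394) = (9259/1302)*(-394) = -1824023/651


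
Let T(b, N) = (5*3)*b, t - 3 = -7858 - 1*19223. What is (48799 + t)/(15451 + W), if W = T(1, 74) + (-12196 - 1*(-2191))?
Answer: 21721/5461 ≈ 3.9775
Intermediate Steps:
t = -27078 (t = 3 + (-7858 - 1*19223) = 3 + (-7858 - 19223) = 3 - 27081 = -27078)
T(b, N) = 15*b
W = -9990 (W = 15*1 + (-12196 - 1*(-2191)) = 15 + (-12196 + 2191) = 15 - 10005 = -9990)
(48799 + t)/(15451 + W) = (48799 - 27078)/(15451 - 9990) = 21721/5461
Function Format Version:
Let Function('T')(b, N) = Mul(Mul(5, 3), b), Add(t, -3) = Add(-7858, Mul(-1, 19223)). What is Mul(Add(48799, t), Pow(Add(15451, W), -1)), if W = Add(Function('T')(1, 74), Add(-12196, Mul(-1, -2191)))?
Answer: Rational(21721, 5461) ≈ 3.9775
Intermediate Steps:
t = -27078 (t = Add(3, Add(-7858, Mul(-1, 19223))) = Add(3, Add(-7858, -19223)) = Add(3, -27081) = -27078)
Function('T')(b, N) = Mul(15, b)
W = -9990 (W = Add(Mul(15, 1), Add(-12196, Mul(-1, -2191))) = Add(15, Add(-12196, 2191)) = Add(15, -10005) = -9990)
Mul(Add(48799, t), Pow(Add(15451, W), -1)) = Mul(Add(48799, -27078), Pow(Add(15451, -9990), -1)) = Mul(21721, Pow(5461, -1)) = Mul(21721, Rational(1, 5461)) = Rational(21721, 5461)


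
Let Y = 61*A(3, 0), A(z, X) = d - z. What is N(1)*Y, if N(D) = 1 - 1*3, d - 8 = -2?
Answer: -366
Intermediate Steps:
d = 6 (d = 8 - 2 = 6)
N(D) = -2 (N(D) = 1 - 3 = -2)
A(z, X) = 6 - z
Y = 183 (Y = 61*(6 - 1*3) = 61*(6 - 3) = 61*3 = 183)
N(1)*Y = -2*183 = -366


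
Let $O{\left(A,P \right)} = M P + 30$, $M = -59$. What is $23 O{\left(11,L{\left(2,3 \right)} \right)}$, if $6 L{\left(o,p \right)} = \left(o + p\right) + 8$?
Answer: $- \frac{13501}{6} \approx -2250.2$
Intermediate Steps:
$L{\left(o,p \right)} = \frac{4}{3} + \frac{o}{6} + \frac{p}{6}$ ($L{\left(o,p \right)} = \frac{\left(o + p\right) + 8}{6} = \frac{8 + o + p}{6} = \frac{4}{3} + \frac{o}{6} + \frac{p}{6}$)
$O{\left(A,P \right)} = 30 - 59 P$ ($O{\left(A,P \right)} = - 59 P + 30 = 30 - 59 P$)
$23 O{\left(11,L{\left(2,3 \right)} \right)} = 23 \left(30 - 59 \left(\frac{4}{3} + \frac{1}{6} \cdot 2 + \frac{1}{6} \cdot 3\right)\right) = 23 \left(30 - 59 \left(\frac{4}{3} + \frac{1}{3} + \frac{1}{2}\right)\right) = 23 \left(30 - \frac{767}{6}\right) = 23 \left(- \frac{587}{6}\right) = - \frac{13501}{6}$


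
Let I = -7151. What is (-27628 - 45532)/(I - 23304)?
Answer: 14632/6091 ≈ 2.4022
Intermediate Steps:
(-27628 - 45532)/(I - 23304) = (-27628 - 45532)/(-7151 - 23304) = -73160/(-30455) = -73160*(-1/30455) = 14632/6091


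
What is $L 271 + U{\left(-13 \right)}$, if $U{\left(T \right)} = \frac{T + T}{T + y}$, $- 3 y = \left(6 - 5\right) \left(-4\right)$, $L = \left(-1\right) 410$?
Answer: $- \frac{3888772}{35} \approx -1.1111 \cdot 10^{5}$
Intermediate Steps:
$L = -410$
$y = \frac{4}{3}$ ($y = - \frac{\left(6 - 5\right) \left(-4\right)}{3} = - \frac{1 \left(-4\right)}{3} = \left(- \frac{1}{3}\right) \left(-4\right) = \frac{4}{3} \approx 1.3333$)
$U{\left(T \right)} = \frac{2 T}{\frac{4}{3} + T}$ ($U{\left(T \right)} = \frac{T + T}{T + \frac{4}{3}} = \frac{2 T}{\frac{4}{3} + T}$)
$L 271 + U{\left(-13 \right)} = \left(-410\right) 271 + 6 \left(-13\right) \frac{1}{4 + 3 \left(-13\right)} = -111110 + 6 \left(-13\right) \frac{1}{4 - 39} = -111110 + 6 \left(-13\right) \frac{1}{-35} = -111110 + 6 \left(-13\right) \left(- \frac{1}{35}\right) = -111110 + \frac{78}{35} = - \frac{3888772}{35}$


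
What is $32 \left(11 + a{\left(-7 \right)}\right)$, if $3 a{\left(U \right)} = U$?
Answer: $\frac{832}{3} \approx 277.33$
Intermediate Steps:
$a{\left(U \right)} = \frac{U}{3}$
$32 \left(11 + a{\left(-7 \right)}\right) = 32 \left(11 + \frac{1}{3} \left(-7\right)\right) = 32 \left(11 - \frac{7}{3}\right) = 32 \cdot \frac{26}{3} = \frac{832}{3}$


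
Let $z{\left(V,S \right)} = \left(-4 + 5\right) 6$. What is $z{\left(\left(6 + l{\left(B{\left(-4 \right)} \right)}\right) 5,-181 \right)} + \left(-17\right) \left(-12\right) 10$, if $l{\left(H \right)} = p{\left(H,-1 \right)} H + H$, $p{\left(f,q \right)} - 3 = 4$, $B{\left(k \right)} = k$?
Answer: $2046$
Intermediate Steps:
$p{\left(f,q \right)} = 7$ ($p{\left(f,q \right)} = 3 + 4 = 7$)
$l{\left(H \right)} = 8 H$ ($l{\left(H \right)} = 7 H + H = 8 H$)
$z{\left(V,S \right)} = 6$ ($z{\left(V,S \right)} = 1 \cdot 6 = 6$)
$z{\left(\left(6 + l{\left(B{\left(-4 \right)} \right)}\right) 5,-181 \right)} + \left(-17\right) \left(-12\right) 10 = 6 + \left(-17\right) \left(-12\right) 10 = 6 + 204 \cdot 10 = 6 + 2040 = 2046$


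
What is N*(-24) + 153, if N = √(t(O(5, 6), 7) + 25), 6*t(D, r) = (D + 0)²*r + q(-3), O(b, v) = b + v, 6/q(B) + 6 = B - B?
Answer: 153 - 24*√166 ≈ -156.22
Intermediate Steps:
q(B) = -1 (q(B) = 6/(-6 + (B - B)) = 6/(-6 + 0) = 6/(-6) = 6*(-⅙) = -1)
t(D, r) = -⅙ + r*D²/6 (t(D, r) = ((D + 0)²*r - 1)/6 = (D²*r - 1)/6 = (r*D² - 1)/6 = (-1 + r*D²)/6 = -⅙ + r*D²/6)
N = √166 (N = √((-⅙ + (⅙)*7*(5 + 6)²) + 25) = √((-⅙ + (⅙)*7*11²) + 25) = √((-⅙ + (⅙)*7*121) + 25) = √((-⅙ + 847/6) + 25) = √(141 + 25) = √166 ≈ 12.884)
N*(-24) + 153 = √166*(-24) + 153 = -24*√166 + 153 = 153 - 24*√166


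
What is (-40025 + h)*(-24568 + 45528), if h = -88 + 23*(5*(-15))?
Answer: -876924480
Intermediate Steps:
h = -1813 (h = -88 + 23*(-75) = -88 - 1725 = -1813)
(-40025 + h)*(-24568 + 45528) = (-40025 - 1813)*(-24568 + 45528) = -41838*20960 = -876924480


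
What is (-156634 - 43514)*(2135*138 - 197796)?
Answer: -19381131432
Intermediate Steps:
(-156634 - 43514)*(2135*138 - 197796) = -200148*(294630 - 197796) = -200148*96834 = -19381131432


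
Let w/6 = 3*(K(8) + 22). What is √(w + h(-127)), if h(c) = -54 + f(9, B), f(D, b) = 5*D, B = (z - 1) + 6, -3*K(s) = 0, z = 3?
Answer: 3*√43 ≈ 19.672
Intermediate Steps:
K(s) = 0 (K(s) = -⅓*0 = 0)
B = 8 (B = (3 - 1) + 6 = 2 + 6 = 8)
w = 396 (w = 6*(3*(0 + 22)) = 6*(3*22) = 6*66 = 396)
h(c) = -9 (h(c) = -54 + 5*9 = -54 + 45 = -9)
√(w + h(-127)) = √(396 - 9) = √387 = 3*√43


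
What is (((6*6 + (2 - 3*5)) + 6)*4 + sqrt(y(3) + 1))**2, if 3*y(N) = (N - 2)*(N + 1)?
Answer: (348 + sqrt(21))**2/9 ≈ 13813.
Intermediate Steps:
y(N) = (1 + N)*(-2 + N)/3 (y(N) = ((N - 2)*(N + 1))/3 = ((-2 + N)*(1 + N))/3 = ((1 + N)*(-2 + N))/3 = (1 + N)*(-2 + N)/3)
(((6*6 + (2 - 3*5)) + 6)*4 + sqrt(y(3) + 1))**2 = (((6*6 + (2 - 3*5)) + 6)*4 + sqrt((-2/3 - 1/3*3 + (1/3)*3**2) + 1))**2 = (((36 + (2 - 15)) + 6)*4 + sqrt((-2/3 - 1 + (1/3)*9) + 1))**2 = (((36 - 13) + 6)*4 + sqrt((-2/3 - 1 + 3) + 1))**2 = ((23 + 6)*4 + sqrt(4/3 + 1))**2 = (29*4 + sqrt(7/3))**2 = (116 + sqrt(21)/3)**2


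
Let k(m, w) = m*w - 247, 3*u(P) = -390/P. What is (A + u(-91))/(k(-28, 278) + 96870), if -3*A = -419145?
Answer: 326005/207291 ≈ 1.5727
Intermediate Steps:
u(P) = -130/P (u(P) = (-390/P)/3 = -130/P)
A = 139715 (A = -1/3*(-419145) = 139715)
k(m, w) = -247 + m*w
(A + u(-91))/(k(-28, 278) + 96870) = (139715 - 130/(-91))/((-247 - 28*278) + 96870) = (139715 - 130*(-1/91))/((-247 - 7784) + 96870) = (139715 + 10/7)/(-8031 + 96870) = (978015/7)/88839 = (978015/7)*(1/88839) = 326005/207291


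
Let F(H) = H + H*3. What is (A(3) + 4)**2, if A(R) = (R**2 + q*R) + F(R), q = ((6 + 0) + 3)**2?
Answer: 71824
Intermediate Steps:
F(H) = 4*H (F(H) = H + 3*H = 4*H)
q = 81 (q = (6 + 3)**2 = 9**2 = 81)
A(R) = R**2 + 85*R (A(R) = (R**2 + 81*R) + 4*R = R**2 + 85*R)
(A(3) + 4)**2 = (3*(85 + 3) + 4)**2 = (3*88 + 4)**2 = (264 + 4)**2 = 268**2 = 71824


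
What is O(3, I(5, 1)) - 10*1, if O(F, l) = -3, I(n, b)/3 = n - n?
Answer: -13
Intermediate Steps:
I(n, b) = 0 (I(n, b) = 3*(n - n) = 3*0 = 0)
O(3, I(5, 1)) - 10*1 = -3 - 10*1 = -3 - 10 = -13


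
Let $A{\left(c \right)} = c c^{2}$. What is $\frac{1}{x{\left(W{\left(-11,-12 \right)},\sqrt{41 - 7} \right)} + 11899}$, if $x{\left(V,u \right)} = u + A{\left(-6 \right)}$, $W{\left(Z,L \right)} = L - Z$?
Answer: $\frac{11683}{136492455} - \frac{\sqrt{34}}{136492455} \approx 8.5552 \cdot 10^{-5}$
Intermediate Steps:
$A{\left(c \right)} = c^{3}$
$x{\left(V,u \right)} = -216 + u$ ($x{\left(V,u \right)} = u + \left(-6\right)^{3} = u - 216 = -216 + u$)
$\frac{1}{x{\left(W{\left(-11,-12 \right)},\sqrt{41 - 7} \right)} + 11899} = \frac{1}{\left(-216 + \sqrt{41 - 7}\right) + 11899} = \frac{1}{\left(-216 + \sqrt{34}\right) + 11899} = \frac{1}{11683 + \sqrt{34}}$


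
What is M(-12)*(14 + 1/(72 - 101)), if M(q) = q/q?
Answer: 405/29 ≈ 13.966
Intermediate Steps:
M(q) = 1
M(-12)*(14 + 1/(72 - 101)) = 1*(14 + 1/(72 - 101)) = 1*(14 + 1/(-29)) = 1*(14 - 1/29) = 1*(405/29) = 405/29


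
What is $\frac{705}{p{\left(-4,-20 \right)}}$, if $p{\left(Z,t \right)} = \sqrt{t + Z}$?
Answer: $- \frac{235 i \sqrt{6}}{4} \approx - 143.91 i$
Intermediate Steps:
$p{\left(Z,t \right)} = \sqrt{Z + t}$
$\frac{705}{p{\left(-4,-20 \right)}} = \frac{705}{\sqrt{-4 - 20}} = \frac{705}{\sqrt{-24}} = \frac{705}{2 i \sqrt{6}} = 705 \left(- \frac{i \sqrt{6}}{12}\right) = - \frac{235 i \sqrt{6}}{4}$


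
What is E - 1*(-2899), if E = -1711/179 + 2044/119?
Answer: 8844838/3043 ≈ 2906.6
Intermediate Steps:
E = 23181/3043 (E = -1711*1/179 + 2044*(1/119) = -1711/179 + 292/17 = 23181/3043 ≈ 7.6178)
E - 1*(-2899) = 23181/3043 - 1*(-2899) = 23181/3043 + 2899 = 8844838/3043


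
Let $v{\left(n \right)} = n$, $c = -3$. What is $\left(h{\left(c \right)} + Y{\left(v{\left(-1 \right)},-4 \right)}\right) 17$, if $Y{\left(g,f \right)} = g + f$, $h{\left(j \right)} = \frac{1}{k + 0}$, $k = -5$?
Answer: $- \frac{442}{5} \approx -88.4$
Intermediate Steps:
$h{\left(j \right)} = - \frac{1}{5}$ ($h{\left(j \right)} = \frac{1}{-5 + 0} = \frac{1}{-5} = - \frac{1}{5}$)
$Y{\left(g,f \right)} = f + g$
$\left(h{\left(c \right)} + Y{\left(v{\left(-1 \right)},-4 \right)}\right) 17 = \left(- \frac{1}{5} - 5\right) 17 = \left(- \frac{26}{5}\right) 17 = - \frac{442}{5}$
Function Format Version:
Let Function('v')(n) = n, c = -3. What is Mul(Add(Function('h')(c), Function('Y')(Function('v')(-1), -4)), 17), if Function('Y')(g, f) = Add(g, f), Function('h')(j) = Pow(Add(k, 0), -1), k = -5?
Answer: Rational(-442, 5) ≈ -88.400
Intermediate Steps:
Function('h')(j) = Rational(-1, 5) (Function('h')(j) = Pow(Add(-5, 0), -1) = Pow(-5, -1) = Rational(-1, 5))
Function('Y')(g, f) = Add(f, g)
Mul(Add(Function('h')(c), Function('Y')(Function('v')(-1), -4)), 17) = Mul(Add(Rational(-1, 5), Add(-4, -1)), 17) = Mul(Add(Rational(-1, 5), -5), 17) = Mul(Rational(-26, 5), 17) = Rational(-442, 5)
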